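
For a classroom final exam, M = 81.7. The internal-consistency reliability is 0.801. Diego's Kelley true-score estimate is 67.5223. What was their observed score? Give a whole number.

64

T̂ = ρX + (1 − ρ)μ  ⇒  X = (T̂ − (1 − ρ)μ) / ρ
X = (67.5223 − 0.199 × 81.7) / 0.801 = (67.5223 − 16.2583) / 0.801 = 51.2640 / 0.801 = 64.00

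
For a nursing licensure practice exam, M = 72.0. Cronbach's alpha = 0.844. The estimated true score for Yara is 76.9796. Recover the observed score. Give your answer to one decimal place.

T̂ = ρX + (1 − ρ)μ  ⇒  X = (T̂ − (1 − ρ)μ) / ρ
X = (76.9796 − 0.156 × 72.0) / 0.844 = (76.9796 − 11.2320) / 0.844 = 65.7476 / 0.844 = 77.900

77.9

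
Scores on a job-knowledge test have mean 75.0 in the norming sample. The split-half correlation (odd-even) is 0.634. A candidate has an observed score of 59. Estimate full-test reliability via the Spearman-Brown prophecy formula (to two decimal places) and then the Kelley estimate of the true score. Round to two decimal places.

62.52

Spearman-Brown: ρ = 2r/(1 + r) = 2(0.634)/(1 + 0.634) = 1.2680/1.634 = 0.7760 → 0.78
T̂ = ρX + (1 − ρ)μ
  = 0.78 × 59 + 0.22 × 75.0
  = 46.02 + 16.500
  = 62.520
  ≈ 62.52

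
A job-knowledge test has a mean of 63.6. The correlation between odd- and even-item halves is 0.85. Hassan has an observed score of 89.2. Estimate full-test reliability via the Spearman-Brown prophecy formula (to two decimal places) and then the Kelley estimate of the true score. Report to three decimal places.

87.152

Spearman-Brown: ρ = 2r/(1 + r) = 2(0.85)/(1 + 0.85) = 1.700/1.85 = 0.9189 → 0.92
T̂ = ρX + (1 − ρ)μ
  = 0.92 × 89.2 + 0.08 × 63.6
  = 82.064 + 5.088
  = 87.1520
  ≈ 87.152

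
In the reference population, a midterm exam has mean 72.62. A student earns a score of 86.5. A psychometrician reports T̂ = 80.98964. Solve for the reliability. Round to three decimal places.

0.603

T̂ = ρX + (1 − ρ)μ  ⇒  T̂ − μ = ρ(X − μ)
ρ = (T̂ − μ)/(X − μ) = (80.98964 − 72.62) / (86.5 − 72.62) = 8.36964 / 13.88 = 0.60300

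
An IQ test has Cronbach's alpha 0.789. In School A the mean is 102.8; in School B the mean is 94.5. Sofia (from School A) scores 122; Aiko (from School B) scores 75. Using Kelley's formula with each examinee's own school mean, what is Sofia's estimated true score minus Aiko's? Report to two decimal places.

38.83

T̂_Sofia = 0.789(122) + 0.211(102.8) = 117.9488
T̂_Aiko = 0.789(75) + 0.211(94.5) = 79.1145
Difference = 117.9488 − 79.1145 = 38.8343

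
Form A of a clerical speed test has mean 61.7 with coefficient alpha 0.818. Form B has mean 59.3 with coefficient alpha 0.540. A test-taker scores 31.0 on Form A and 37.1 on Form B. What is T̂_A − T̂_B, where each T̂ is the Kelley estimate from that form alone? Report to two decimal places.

-10.72

T̂_A = 0.818(31.0) + 0.182(61.7) = 36.5874
T̂_B = 0.540(37.1) + 0.460(59.3) = 47.3120
T̂_A − T̂_B = -10.7246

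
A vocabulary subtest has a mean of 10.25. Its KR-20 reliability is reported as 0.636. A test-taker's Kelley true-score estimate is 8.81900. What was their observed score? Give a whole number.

T̂ = ρX + (1 − ρ)μ  ⇒  X = (T̂ − (1 − ρ)μ) / ρ
X = (8.81900 − 0.364 × 10.25) / 0.636 = (8.81900 − 3.73100) / 0.636 = 5.08800 / 0.636 = 8.00

8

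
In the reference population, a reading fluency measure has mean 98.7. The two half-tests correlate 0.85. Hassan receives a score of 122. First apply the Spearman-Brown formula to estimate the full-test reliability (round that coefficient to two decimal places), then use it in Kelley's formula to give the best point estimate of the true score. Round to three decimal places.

Spearman-Brown: ρ = 2r/(1 + r) = 2(0.85)/(1 + 0.85) = 1.700/1.85 = 0.9189 → 0.92
T̂ = 0.92(122) + 0.08(98.7) = 112.24 + 7.896 = 120.1360 → 120.136

120.136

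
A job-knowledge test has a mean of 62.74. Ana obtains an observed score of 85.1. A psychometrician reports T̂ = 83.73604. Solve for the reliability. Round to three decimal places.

0.939

T̂ = ρX + (1 − ρ)μ  ⇒  T̂ − μ = ρ(X − μ)
ρ = (T̂ − μ)/(X − μ) = (83.73604 − 62.74) / (85.1 − 62.74) = 20.99604 / 22.36 = 0.93900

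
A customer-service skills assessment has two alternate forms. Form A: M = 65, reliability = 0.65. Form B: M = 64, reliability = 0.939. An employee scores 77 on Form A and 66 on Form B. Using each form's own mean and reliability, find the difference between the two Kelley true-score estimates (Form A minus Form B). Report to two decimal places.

T̂_A = 0.65(77) + 0.35(65) = 72.8000
T̂_B = 0.939(66) + 0.061(64) = 65.8780
T̂_A − T̂_B = 6.9220

6.92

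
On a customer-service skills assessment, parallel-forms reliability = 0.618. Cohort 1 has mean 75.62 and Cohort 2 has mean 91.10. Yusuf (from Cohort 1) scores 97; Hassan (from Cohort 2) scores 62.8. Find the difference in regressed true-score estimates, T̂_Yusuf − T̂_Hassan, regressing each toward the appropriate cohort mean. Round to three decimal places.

T̂_Yusuf = 0.618(97) + 0.382(75.62) = 88.83284
T̂_Hassan = 0.618(62.8) + 0.382(91.10) = 73.61060
Difference = 88.83284 − 73.61060 = 15.22224

15.222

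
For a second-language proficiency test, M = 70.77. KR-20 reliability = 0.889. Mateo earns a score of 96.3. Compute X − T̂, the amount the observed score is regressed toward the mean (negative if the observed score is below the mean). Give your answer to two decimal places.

2.83

Regress the observed score toward the mean by the unreliability: T̂ = 0.889·96.3 + 0.111·70.77 = 85.6107 + 7.85547 = 93.4662.
X − T̂ = 96.3 − 93.466 = 2.834 → 2.83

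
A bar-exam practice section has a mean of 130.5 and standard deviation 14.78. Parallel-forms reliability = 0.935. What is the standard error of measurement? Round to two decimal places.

SEM = SD · √(1 − ρ) = 14.78 × √0.065 = 14.78 × 0.2550 = 3.768

3.77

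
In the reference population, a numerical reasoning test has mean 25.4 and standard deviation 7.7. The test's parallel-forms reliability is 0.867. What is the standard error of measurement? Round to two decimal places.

2.81

SEM = SD · √(1 − ρ) = 7.7 × √0.133 = 7.7 × 0.3647 = 2.808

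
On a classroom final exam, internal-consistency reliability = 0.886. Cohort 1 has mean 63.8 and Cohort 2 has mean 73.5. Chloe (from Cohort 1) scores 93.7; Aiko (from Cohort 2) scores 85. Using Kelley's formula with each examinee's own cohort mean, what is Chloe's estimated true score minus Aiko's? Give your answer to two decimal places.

6.60

T̂_Chloe = 0.886(93.7) + 0.114(63.8) = 90.2914
T̂_Aiko = 0.886(85) + 0.114(73.5) = 83.6890
Difference = 90.2914 − 83.6890 = 6.6024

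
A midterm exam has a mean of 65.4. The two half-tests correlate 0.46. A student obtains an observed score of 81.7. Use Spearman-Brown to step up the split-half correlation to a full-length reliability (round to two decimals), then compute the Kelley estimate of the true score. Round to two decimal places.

75.67

Spearman-Brown: ρ = 2r/(1 + r) = 2(0.46)/(1 + 0.46) = 0.920/1.46 = 0.6301 → 0.63
T̂ = ρX + (1 − ρ)μ
  = 0.63 × 81.7 + 0.37 × 65.4
  = 51.471 + 24.198
  = 75.669
  ≈ 75.67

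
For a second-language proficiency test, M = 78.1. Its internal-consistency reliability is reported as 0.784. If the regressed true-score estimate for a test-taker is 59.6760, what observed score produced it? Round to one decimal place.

54.6

T̂ = ρX + (1 − ρ)μ  ⇒  X = (T̂ − (1 − ρ)μ) / ρ
X = (59.6760 − 0.216 × 78.1) / 0.784 = (59.6760 − 16.8696) / 0.784 = 42.8064 / 0.784 = 54.600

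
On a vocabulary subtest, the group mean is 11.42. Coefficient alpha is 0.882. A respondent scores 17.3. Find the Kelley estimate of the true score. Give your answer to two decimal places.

T̂ = ρX + (1 − ρ)μ
  = 0.882 × 17.3 + 0.118 × 11.42
  = 15.2586 + 1.34756
  = 16.606
  ≈ 16.61

16.61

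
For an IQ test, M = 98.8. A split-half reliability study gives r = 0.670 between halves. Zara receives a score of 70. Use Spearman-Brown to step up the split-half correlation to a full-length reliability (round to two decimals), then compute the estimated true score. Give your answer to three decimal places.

75.760

Spearman-Brown: ρ = 2r/(1 + r) = 2(0.670)/(1 + 0.670) = 1.3400/1.670 = 0.8024 → 0.80
T̂ = 0.80(70) + 0.20(98.8) = 56.00 + 19.760 = 75.7600 → 75.760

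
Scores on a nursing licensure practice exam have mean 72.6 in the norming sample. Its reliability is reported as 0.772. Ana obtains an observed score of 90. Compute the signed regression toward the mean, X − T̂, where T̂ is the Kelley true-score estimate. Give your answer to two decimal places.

Regress the observed score toward the mean by the unreliability: T̂ = 0.772·90 + 0.228·72.6 = 69.480 + 16.5528 = 86.0328.
X − T̂ = 90 − 86.033 = 3.967 → 3.97

3.97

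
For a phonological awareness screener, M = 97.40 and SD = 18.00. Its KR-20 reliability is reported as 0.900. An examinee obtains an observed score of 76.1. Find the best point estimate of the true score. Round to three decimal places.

78.230

T̂ = ρX + (1 − ρ)μ
  = 0.900 × 76.1 + 0.100 × 97.40
  = 68.4900 + 9.74000
  = 78.2300
  ≈ 78.230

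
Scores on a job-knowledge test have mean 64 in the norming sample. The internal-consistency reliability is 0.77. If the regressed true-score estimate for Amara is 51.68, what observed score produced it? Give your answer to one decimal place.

48.0

T̂ = ρX + (1 − ρ)μ  ⇒  X = (T̂ − (1 − ρ)μ) / ρ
X = (51.68 − 0.23 × 64) / 0.77 = (51.68 − 14.72) / 0.77 = 36.96 / 0.77 = 48.000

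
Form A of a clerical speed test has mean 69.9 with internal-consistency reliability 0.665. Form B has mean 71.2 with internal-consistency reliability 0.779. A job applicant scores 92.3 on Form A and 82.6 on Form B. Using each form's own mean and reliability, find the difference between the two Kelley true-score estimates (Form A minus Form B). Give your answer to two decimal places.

T̂_A = 0.665(92.3) + 0.335(69.9) = 84.7960
T̂_B = 0.779(82.6) + 0.221(71.2) = 80.0806
T̂_A − T̂_B = 4.7154

4.72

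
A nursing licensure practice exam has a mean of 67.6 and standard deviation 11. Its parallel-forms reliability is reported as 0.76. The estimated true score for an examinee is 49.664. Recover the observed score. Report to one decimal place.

44.0

T̂ = ρX + (1 − ρ)μ  ⇒  X = (T̂ − (1 − ρ)μ) / ρ
X = (49.664 − 0.24 × 67.6) / 0.76 = (49.664 − 16.224) / 0.76 = 33.440 / 0.76 = 44.000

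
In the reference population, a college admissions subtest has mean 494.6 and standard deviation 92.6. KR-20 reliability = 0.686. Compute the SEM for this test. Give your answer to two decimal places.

51.89

SEM = SD · √(1 − ρ) = 92.6 × √0.314 = 92.6 × 0.5604 = 51.889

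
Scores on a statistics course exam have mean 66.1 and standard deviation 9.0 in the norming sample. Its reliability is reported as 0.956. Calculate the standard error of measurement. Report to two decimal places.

1.89

SEM = SD · √(1 − ρ) = 9.0 × √0.044 = 9.0 × 0.2098 = 1.888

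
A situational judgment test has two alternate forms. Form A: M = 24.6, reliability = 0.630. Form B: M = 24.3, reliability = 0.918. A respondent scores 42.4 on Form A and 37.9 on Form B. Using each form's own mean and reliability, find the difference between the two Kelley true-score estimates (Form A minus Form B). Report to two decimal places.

-0.97

T̂_A = 0.630(42.4) + 0.370(24.6) = 35.8140
T̂_B = 0.918(37.9) + 0.082(24.3) = 36.7848
T̂_A − T̂_B = -0.9708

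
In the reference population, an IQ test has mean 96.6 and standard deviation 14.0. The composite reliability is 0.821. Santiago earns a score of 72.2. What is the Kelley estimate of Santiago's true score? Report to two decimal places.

Kelley's formula gives T̂ = 0.821·72.2 + 0.179·96.6 = 59.2762 + 17.2914 = 76.568.

76.57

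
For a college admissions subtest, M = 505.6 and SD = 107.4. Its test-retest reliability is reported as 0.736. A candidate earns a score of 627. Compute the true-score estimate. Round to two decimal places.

594.95

T̂ = 0.736(627) + 0.264(505.6) = 461.472 + 133.4784 = 594.950 → 594.95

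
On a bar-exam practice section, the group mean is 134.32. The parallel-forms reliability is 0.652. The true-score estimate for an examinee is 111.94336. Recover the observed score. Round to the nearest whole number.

100

T̂ = ρX + (1 − ρ)μ  ⇒  X = (T̂ − (1 − ρ)μ) / ρ
X = (111.94336 − 0.348 × 134.32) / 0.652 = (111.94336 − 46.74336) / 0.652 = 65.20000 / 0.652 = 100.00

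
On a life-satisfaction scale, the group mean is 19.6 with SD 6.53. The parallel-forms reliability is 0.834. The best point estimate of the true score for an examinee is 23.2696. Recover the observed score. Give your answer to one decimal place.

T̂ = ρX + (1 − ρ)μ  ⇒  X = (T̂ − (1 − ρ)μ) / ρ
X = (23.2696 − 0.166 × 19.6) / 0.834 = (23.2696 − 3.2536) / 0.834 = 20.0160 / 0.834 = 24.000

24.0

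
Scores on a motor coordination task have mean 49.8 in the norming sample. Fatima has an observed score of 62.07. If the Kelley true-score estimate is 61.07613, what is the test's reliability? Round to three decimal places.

T̂ = ρX + (1 − ρ)μ  ⇒  T̂ − μ = ρ(X − μ)
ρ = (T̂ − μ)/(X − μ) = (61.07613 − 49.8) / (62.07 − 49.8) = 11.27613 / 12.27 = 0.91900

0.919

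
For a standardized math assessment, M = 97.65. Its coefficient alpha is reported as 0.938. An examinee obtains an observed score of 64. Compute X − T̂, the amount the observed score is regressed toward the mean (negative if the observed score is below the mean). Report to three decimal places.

-2.086

T̂ = ρX + (1 − ρ)μ
  = 0.938 × 64 + 0.062 × 97.65
  = 60.032 + 6.05430
  = 66.08630
  ≈ 66.0863
X − T̂ = 64 − 66.0863 = -2.0863 → -2.086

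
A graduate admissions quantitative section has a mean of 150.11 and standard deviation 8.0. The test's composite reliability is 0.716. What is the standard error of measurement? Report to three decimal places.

SEM = SD · √(1 − ρ) = 8.0 × √0.284 = 8.0 × 0.5329 = 4.2633

4.263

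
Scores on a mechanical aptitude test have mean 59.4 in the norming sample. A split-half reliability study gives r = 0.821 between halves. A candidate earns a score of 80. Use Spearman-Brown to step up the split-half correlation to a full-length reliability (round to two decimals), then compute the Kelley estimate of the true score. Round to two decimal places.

77.94

Spearman-Brown: ρ = 2r/(1 + r) = 2(0.821)/(1 + 0.821) = 1.6420/1.821 = 0.9017 → 0.90
T̂ = ρX + (1 − ρ)μ
  = 0.90 × 80 + 0.10 × 59.4
  = 72.00 + 5.940
  = 77.940
  ≈ 77.94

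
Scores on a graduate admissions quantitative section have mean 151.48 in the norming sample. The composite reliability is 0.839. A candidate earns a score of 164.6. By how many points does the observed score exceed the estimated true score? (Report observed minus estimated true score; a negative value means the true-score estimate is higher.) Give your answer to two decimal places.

Weight the observed score by reliability and the mean by (1 − reliability): T̂ = 0.839·164.6 + 0.161·151.48 = 138.0994 + 24.38828 = 162.4877.
X − T̂ = 164.6 − 162.488 = 2.112 → 2.11

2.11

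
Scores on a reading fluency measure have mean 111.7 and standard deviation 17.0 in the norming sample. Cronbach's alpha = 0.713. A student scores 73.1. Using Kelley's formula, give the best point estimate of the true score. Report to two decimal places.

T̂ = 0.713(73.1) + 0.287(111.7) = 52.1203 + 32.0579 = 84.178 → 84.18

84.18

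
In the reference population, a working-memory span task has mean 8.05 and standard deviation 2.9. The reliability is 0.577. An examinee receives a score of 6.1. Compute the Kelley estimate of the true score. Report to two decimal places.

Regress the observed score toward the mean by the unreliability: T̂ = 0.577·6.1 + 0.423·8.05 = 3.5197 + 3.40515 = 6.925.

6.92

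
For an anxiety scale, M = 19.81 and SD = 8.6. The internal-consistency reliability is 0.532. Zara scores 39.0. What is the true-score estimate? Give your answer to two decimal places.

T̂ = ρX + (1 − ρ)μ
  = 0.532 × 39.0 + 0.468 × 19.81
  = 20.7480 + 9.27108
  = 30.019
  ≈ 30.02

30.02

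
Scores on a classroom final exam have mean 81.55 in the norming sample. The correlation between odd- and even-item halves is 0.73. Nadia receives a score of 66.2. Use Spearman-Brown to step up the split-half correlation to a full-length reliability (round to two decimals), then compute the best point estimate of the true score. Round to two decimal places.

Spearman-Brown: ρ = 2r/(1 + r) = 2(0.73)/(1 + 0.73) = 1.460/1.73 = 0.8439 → 0.84
T̂ = 0.84(66.2) + 0.16(81.55) = 55.608 + 13.0480 = 68.656 → 68.66

68.66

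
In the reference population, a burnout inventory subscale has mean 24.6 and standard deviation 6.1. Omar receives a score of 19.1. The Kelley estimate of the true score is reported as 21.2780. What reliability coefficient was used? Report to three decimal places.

0.604

T̂ = ρX + (1 − ρ)μ  ⇒  T̂ − μ = ρ(X − μ)
ρ = (T̂ − μ)/(X − μ) = (21.2780 − 24.6) / (19.1 − 24.6) = -3.3220 / -5.5 = 0.60400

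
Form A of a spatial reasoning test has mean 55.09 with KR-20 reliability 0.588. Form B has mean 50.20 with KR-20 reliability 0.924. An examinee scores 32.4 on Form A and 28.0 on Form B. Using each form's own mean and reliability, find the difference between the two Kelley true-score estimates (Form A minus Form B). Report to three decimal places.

12.061

T̂_A = 0.588(32.4) + 0.412(55.09) = 41.74828
T̂_B = 0.924(28.0) + 0.076(50.20) = 29.68720
T̂_A − T̂_B = 12.06108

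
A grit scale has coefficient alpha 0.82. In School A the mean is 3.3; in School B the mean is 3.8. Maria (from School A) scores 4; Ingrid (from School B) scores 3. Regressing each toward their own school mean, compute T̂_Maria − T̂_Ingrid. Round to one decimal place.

T̂_Maria = 0.82(4) + 0.18(3.3) = 3.874
T̂_Ingrid = 0.82(3) + 0.18(3.8) = 3.144
Difference = 3.874 − 3.144 = 0.730

0.7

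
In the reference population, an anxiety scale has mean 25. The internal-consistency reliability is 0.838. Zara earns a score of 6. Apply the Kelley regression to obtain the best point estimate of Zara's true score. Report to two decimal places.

9.08

Regress the observed score toward the mean by the unreliability: T̂ = 0.838·6 + 0.162·25 = 5.028 + 4.050 = 9.078.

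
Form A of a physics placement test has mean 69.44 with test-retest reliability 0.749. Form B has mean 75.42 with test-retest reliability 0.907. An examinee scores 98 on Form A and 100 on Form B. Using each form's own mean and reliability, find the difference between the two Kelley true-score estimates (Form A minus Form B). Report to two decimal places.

T̂_A = 0.749(98) + 0.251(69.44) = 90.8314
T̂_B = 0.907(100) + 0.093(75.42) = 97.7141
T̂_A − T̂_B = -6.8826

-6.88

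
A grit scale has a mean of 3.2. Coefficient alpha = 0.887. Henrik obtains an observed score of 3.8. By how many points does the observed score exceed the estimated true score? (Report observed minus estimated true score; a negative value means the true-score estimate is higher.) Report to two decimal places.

0.07

T̂ = ρX + (1 − ρ)μ
  = 0.887 × 3.8 + 0.113 × 3.2
  = 3.3706 + 0.3616
  = 3.7322
  ≈ 3.732
X − T̂ = 3.8 − 3.732 = 0.068 → 0.07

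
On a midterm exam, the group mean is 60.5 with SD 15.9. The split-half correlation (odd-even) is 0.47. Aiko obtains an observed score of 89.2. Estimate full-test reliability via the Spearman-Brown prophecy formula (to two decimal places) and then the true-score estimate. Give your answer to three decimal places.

Spearman-Brown: ρ = 2r/(1 + r) = 2(0.47)/(1 + 0.47) = 0.940/1.47 = 0.6395 → 0.64
T̂ = 0.64(89.2) + 0.36(60.5) = 57.088 + 21.780 = 78.8680 → 78.868

78.868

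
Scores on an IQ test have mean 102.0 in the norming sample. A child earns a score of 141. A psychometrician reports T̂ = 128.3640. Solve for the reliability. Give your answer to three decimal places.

T̂ = ρX + (1 − ρ)μ  ⇒  T̂ − μ = ρ(X − μ)
ρ = (T̂ − μ)/(X − μ) = (128.3640 − 102.0) / (141 − 102.0) = 26.3640 / 39.0 = 0.67600

0.676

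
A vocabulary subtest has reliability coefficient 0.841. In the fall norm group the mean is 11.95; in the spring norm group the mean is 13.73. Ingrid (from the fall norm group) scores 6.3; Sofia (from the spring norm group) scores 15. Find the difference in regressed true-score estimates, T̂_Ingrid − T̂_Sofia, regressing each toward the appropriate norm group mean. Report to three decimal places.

-7.600

T̂_Ingrid = 0.841(6.3) + 0.159(11.95) = 7.19835
T̂_Sofia = 0.841(15) + 0.159(13.73) = 14.79807
Difference = 7.19835 − 14.79807 = -7.59972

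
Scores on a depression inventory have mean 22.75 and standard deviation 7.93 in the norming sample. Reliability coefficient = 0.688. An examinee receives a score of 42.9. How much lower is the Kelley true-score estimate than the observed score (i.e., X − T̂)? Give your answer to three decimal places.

T̂ = ρX + (1 − ρ)μ
  = 0.688 × 42.9 + 0.312 × 22.75
  = 29.5152 + 7.09800
  = 36.61320
  ≈ 36.6132
X − T̂ = 42.9 − 36.6132 = 6.2868 → 6.287

6.287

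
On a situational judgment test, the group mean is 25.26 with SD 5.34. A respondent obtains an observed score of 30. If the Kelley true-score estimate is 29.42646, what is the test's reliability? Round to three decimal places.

0.879

T̂ = ρX + (1 − ρ)μ  ⇒  T̂ − μ = ρ(X − μ)
ρ = (T̂ − μ)/(X − μ) = (29.42646 − 25.26) / (30 − 25.26) = 4.16646 / 4.74 = 0.87900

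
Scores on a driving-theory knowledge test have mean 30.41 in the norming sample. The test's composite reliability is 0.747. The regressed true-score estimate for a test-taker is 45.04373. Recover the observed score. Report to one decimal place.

50.0

T̂ = ρX + (1 − ρ)μ  ⇒  X = (T̂ − (1 − ρ)μ) / ρ
X = (45.04373 − 0.253 × 30.41) / 0.747 = (45.04373 − 7.69373) / 0.747 = 37.35000 / 0.747 = 50.000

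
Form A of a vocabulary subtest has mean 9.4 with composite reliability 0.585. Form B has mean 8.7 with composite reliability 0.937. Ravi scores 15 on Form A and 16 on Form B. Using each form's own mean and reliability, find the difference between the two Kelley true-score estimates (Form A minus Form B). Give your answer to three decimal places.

-2.864

T̂_A = 0.585(15) + 0.415(9.4) = 12.67600
T̂_B = 0.937(16) + 0.063(8.7) = 15.54010
T̂_A − T̂_B = -2.86410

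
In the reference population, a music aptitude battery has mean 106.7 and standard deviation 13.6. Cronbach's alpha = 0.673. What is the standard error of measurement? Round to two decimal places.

SEM = SD · √(1 − ρ) = 13.6 × √0.327 = 13.6 × 0.5718 = 7.777

7.78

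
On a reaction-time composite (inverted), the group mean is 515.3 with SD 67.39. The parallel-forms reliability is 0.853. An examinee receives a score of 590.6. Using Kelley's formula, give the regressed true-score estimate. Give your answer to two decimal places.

579.53

T̂ = ρX + (1 − ρ)μ
  = 0.853 × 590.6 + 0.147 × 515.3
  = 503.7818 + 75.7491
  = 579.531
  ≈ 579.53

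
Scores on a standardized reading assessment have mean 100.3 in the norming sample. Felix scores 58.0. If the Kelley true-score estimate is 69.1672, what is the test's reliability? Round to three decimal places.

T̂ = ρX + (1 − ρ)μ  ⇒  T̂ − μ = ρ(X − μ)
ρ = (T̂ − μ)/(X − μ) = (69.1672 − 100.3) / (58.0 − 100.3) = -31.1328 / -42.3 = 0.73600

0.736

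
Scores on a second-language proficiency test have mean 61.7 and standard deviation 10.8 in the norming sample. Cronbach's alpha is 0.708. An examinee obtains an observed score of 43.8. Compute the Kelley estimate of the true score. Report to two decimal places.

T̂ = ρX + (1 − ρ)μ
  = 0.708 × 43.8 + 0.292 × 61.7
  = 31.0104 + 18.0164
  = 49.027
  ≈ 49.03

49.03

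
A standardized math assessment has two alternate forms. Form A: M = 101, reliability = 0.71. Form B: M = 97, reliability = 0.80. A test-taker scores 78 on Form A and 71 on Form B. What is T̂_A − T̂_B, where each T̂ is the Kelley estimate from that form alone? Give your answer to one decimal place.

T̂_A = 0.71(78) + 0.29(101) = 84.670
T̂_B = 0.80(71) + 0.20(97) = 76.200
T̂_A − T̂_B = 8.470

8.5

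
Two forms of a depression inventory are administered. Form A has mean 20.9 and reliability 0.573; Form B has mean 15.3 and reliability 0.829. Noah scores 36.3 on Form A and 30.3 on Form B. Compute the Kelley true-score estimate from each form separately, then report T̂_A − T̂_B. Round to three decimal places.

T̂_A = 0.573(36.3) + 0.427(20.9) = 29.72420
T̂_B = 0.829(30.3) + 0.171(15.3) = 27.73500
T̂_A − T̂_B = 1.98920

1.989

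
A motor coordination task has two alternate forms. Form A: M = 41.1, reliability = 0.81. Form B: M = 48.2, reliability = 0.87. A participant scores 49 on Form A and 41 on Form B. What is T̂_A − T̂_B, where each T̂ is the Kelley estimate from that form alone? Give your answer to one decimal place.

T̂_A = 0.81(49) + 0.19(41.1) = 47.499
T̂_B = 0.87(41) + 0.13(48.2) = 41.936
T̂_A − T̂_B = 5.563

5.6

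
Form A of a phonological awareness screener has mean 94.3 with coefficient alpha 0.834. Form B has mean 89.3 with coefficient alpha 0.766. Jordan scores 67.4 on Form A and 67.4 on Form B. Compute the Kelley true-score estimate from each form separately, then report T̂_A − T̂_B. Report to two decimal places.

-0.66

T̂_A = 0.834(67.4) + 0.166(94.3) = 71.8654
T̂_B = 0.766(67.4) + 0.234(89.3) = 72.5246
T̂_A − T̂_B = -0.6592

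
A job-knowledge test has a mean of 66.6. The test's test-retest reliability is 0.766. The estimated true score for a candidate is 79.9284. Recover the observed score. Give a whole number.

T̂ = ρX + (1 − ρ)μ  ⇒  X = (T̂ − (1 − ρ)μ) / ρ
X = (79.9284 − 0.234 × 66.6) / 0.766 = (79.9284 − 15.5844) / 0.766 = 64.3440 / 0.766 = 84.00

84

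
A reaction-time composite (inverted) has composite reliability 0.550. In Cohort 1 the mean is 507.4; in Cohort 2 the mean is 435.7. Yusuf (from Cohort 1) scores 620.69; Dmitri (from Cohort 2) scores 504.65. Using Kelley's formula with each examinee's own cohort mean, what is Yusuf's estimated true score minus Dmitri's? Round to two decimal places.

96.09

T̂_Yusuf = 0.550(620.69) + 0.450(507.4) = 569.7095
T̂_Dmitri = 0.550(504.65) + 0.450(435.7) = 473.6225
Difference = 569.7095 − 473.6225 = 96.0870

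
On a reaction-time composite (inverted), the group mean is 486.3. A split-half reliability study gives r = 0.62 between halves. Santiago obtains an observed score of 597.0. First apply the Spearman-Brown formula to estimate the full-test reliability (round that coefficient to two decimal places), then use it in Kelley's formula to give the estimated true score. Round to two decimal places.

Spearman-Brown: ρ = 2r/(1 + r) = 2(0.62)/(1 + 0.62) = 1.240/1.62 = 0.7654 → 0.77
T̂ = ρX + (1 − ρ)μ
  = 0.77 × 597.0 + 0.23 × 486.3
  = 459.690 + 111.849
  = 571.539
  ≈ 571.54

571.54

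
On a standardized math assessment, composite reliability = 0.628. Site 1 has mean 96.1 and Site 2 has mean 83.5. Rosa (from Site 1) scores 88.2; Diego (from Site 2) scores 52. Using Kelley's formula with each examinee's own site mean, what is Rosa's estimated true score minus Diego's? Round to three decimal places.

27.421

T̂_Rosa = 0.628(88.2) + 0.372(96.1) = 91.13880
T̂_Diego = 0.628(52) + 0.372(83.5) = 63.71800
Difference = 91.13880 − 63.71800 = 27.42080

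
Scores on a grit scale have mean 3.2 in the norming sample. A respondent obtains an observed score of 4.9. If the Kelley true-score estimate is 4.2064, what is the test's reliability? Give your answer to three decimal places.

0.592

T̂ = ρX + (1 − ρ)μ  ⇒  T̂ − μ = ρ(X − μ)
ρ = (T̂ − μ)/(X − μ) = (4.2064 − 3.2) / (4.9 − 3.2) = 1.0064 / 1.7 = 0.59200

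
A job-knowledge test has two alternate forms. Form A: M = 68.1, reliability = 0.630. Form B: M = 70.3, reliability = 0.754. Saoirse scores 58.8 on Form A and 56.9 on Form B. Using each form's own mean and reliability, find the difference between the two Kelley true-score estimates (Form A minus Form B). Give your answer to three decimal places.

T̂_A = 0.630(58.8) + 0.370(68.1) = 62.24100
T̂_B = 0.754(56.9) + 0.246(70.3) = 60.19640
T̂_A − T̂_B = 2.04460

2.045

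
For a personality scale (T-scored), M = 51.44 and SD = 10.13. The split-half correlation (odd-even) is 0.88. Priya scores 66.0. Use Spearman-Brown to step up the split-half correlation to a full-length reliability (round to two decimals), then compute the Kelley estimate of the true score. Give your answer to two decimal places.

65.13

Spearman-Brown: ρ = 2r/(1 + r) = 2(0.88)/(1 + 0.88) = 1.760/1.88 = 0.9362 → 0.94
T̂ = 0.94(66.0) + 0.06(51.44) = 62.040 + 3.0864 = 65.126 → 65.13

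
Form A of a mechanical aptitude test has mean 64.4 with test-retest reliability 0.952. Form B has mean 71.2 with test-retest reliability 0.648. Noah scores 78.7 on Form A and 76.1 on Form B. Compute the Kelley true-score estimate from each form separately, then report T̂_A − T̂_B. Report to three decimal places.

3.638

T̂_A = 0.952(78.7) + 0.048(64.4) = 78.01360
T̂_B = 0.648(76.1) + 0.352(71.2) = 74.37520
T̂_A − T̂_B = 3.63840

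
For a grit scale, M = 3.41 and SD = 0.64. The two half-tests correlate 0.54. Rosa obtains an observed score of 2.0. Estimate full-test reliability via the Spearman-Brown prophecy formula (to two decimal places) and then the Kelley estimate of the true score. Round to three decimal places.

2.423

Spearman-Brown: ρ = 2r/(1 + r) = 2(0.54)/(1 + 0.54) = 1.080/1.54 = 0.7013 → 0.70
Regress the observed score toward the mean by the unreliability: T̂ = 0.70·2.0 + 0.30·3.41 = 1.400 + 1.0230 = 2.4230.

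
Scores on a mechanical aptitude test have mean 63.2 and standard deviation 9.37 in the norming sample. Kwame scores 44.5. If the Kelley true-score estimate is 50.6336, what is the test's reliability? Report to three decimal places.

T̂ = ρX + (1 − ρ)μ  ⇒  T̂ − μ = ρ(X − μ)
ρ = (T̂ − μ)/(X − μ) = (50.6336 − 63.2) / (44.5 − 63.2) = -12.5664 / -18.7 = 0.67200

0.672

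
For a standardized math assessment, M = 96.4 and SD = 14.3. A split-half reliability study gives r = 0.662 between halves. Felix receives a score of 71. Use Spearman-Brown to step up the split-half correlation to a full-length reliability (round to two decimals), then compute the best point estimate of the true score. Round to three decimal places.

Spearman-Brown: ρ = 2r/(1 + r) = 2(0.662)/(1 + 0.662) = 1.3240/1.662 = 0.7966 → 0.80
T̂ = ρX + (1 − ρ)μ
  = 0.80 × 71 + 0.20 × 96.4
  = 56.80 + 19.280
  = 76.0800
  ≈ 76.080

76.080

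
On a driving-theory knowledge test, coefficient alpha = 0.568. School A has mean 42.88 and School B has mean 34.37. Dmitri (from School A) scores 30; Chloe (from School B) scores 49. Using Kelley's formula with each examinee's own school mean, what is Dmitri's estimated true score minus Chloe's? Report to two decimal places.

-7.12

T̂_Dmitri = 0.568(30) + 0.432(42.88) = 35.5642
T̂_Chloe = 0.568(49) + 0.432(34.37) = 42.6798
Difference = 35.5642 − 42.6798 = -7.1157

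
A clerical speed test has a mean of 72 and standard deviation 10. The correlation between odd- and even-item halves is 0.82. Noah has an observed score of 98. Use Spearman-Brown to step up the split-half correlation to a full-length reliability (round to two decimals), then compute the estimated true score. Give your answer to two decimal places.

Spearman-Brown: ρ = 2r/(1 + r) = 2(0.82)/(1 + 0.82) = 1.640/1.82 = 0.9011 → 0.90
Regress the observed score toward the mean by the unreliability: T̂ = 0.90·98 + 0.10·72 = 88.20 + 7.20 = 95.400.

95.40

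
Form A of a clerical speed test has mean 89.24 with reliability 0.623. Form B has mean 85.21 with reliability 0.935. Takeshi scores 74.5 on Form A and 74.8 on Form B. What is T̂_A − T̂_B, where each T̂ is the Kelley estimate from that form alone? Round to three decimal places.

4.580

T̂_A = 0.623(74.5) + 0.377(89.24) = 80.05698
T̂_B = 0.935(74.8) + 0.065(85.21) = 75.47665
T̂_A − T̂_B = 4.58033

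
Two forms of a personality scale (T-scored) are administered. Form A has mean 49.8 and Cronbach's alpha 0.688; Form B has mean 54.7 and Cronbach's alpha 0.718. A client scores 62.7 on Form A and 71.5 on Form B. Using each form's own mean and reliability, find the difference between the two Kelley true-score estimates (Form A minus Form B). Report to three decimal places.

-8.087

T̂_A = 0.688(62.7) + 0.312(49.8) = 58.67520
T̂_B = 0.718(71.5) + 0.282(54.7) = 66.76240
T̂_A − T̂_B = -8.08720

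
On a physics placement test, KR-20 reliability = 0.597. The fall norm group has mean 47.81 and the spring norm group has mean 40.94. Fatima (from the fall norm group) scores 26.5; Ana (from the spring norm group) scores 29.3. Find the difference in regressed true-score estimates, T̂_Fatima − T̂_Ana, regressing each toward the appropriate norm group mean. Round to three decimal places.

1.097

T̂_Fatima = 0.597(26.5) + 0.403(47.81) = 35.08793
T̂_Ana = 0.597(29.3) + 0.403(40.94) = 33.99092
Difference = 35.08793 − 33.99092 = 1.09701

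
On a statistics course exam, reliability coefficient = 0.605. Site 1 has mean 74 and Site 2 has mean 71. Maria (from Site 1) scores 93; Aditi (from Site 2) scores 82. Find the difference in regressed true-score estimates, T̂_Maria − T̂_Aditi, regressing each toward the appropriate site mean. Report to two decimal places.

T̂_Maria = 0.605(93) + 0.395(74) = 85.4950
T̂_Aditi = 0.605(82) + 0.395(71) = 77.6550
Difference = 85.4950 − 77.6550 = 7.8400

7.84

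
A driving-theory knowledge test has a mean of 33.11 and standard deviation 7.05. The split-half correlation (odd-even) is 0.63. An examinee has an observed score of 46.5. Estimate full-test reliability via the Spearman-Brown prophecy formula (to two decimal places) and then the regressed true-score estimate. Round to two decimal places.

43.42

Spearman-Brown: ρ = 2r/(1 + r) = 2(0.63)/(1 + 0.63) = 1.260/1.63 = 0.7730 → 0.77
Weight the observed score by reliability and the mean by (1 − reliability): T̂ = 0.77·46.5 + 0.23·33.11 = 35.805 + 7.6153 = 43.420.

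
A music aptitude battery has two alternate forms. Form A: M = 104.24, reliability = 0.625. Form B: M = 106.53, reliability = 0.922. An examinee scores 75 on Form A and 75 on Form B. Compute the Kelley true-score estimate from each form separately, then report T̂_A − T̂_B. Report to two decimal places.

8.51

T̂_A = 0.625(75) + 0.375(104.24) = 85.9650
T̂_B = 0.922(75) + 0.078(106.53) = 77.4593
T̂_A − T̂_B = 8.5057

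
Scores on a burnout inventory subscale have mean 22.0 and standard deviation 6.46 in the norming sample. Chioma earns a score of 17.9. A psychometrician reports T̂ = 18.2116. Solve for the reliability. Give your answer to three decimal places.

0.924

T̂ = ρX + (1 − ρ)μ  ⇒  T̂ − μ = ρ(X − μ)
ρ = (T̂ − μ)/(X − μ) = (18.2116 − 22.0) / (17.9 − 22.0) = -3.7884 / -4.1 = 0.92400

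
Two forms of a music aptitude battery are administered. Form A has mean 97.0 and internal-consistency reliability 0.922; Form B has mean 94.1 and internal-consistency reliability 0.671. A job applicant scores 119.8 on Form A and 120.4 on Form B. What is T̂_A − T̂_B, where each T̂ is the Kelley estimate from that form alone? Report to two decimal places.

6.27

T̂_A = 0.922(119.8) + 0.078(97.0) = 118.0216
T̂_B = 0.671(120.4) + 0.329(94.1) = 111.7473
T̂_A − T̂_B = 6.2743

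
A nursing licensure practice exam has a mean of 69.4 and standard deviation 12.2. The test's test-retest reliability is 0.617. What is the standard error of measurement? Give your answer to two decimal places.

7.55

SEM = SD · √(1 − ρ) = 12.2 × √0.383 = 12.2 × 0.6189 = 7.550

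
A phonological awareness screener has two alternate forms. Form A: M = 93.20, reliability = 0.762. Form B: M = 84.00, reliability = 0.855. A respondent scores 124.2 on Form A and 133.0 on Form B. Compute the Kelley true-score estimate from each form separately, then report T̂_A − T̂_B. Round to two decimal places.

-9.07

T̂_A = 0.762(124.2) + 0.238(93.20) = 116.8220
T̂_B = 0.855(133.0) + 0.145(84.00) = 125.8950
T̂_A − T̂_B = -9.0730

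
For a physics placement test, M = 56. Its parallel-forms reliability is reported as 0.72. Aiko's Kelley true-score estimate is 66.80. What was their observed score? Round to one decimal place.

T̂ = ρX + (1 − ρ)μ  ⇒  X = (T̂ − (1 − ρ)μ) / ρ
X = (66.80 − 0.28 × 56) / 0.72 = (66.80 − 15.68) / 0.72 = 51.12 / 0.72 = 71.000

71.0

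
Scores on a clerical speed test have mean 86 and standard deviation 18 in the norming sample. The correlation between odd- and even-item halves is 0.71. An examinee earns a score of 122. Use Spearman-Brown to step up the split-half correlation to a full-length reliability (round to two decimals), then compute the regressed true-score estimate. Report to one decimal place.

Spearman-Brown: ρ = 2r/(1 + r) = 2(0.71)/(1 + 0.71) = 1.420/1.71 = 0.8304 → 0.83
T̂ = ρX + (1 − ρ)μ
  = 0.83 × 122 + 0.17 × 86
  = 101.26 + 14.62
  = 115.88
  ≈ 115.9

115.9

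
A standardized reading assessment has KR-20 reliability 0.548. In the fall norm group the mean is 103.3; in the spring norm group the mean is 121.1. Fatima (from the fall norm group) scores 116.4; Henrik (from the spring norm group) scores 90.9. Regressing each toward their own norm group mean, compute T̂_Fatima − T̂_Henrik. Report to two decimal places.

T̂_Fatima = 0.548(116.4) + 0.452(103.3) = 110.4788
T̂_Henrik = 0.548(90.9) + 0.452(121.1) = 104.5504
Difference = 110.4788 − 104.5504 = 5.9284

5.93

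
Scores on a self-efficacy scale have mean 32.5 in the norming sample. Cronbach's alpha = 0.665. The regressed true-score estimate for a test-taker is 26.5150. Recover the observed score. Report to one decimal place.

23.5

T̂ = ρX + (1 − ρ)μ  ⇒  X = (T̂ − (1 − ρ)μ) / ρ
X = (26.5150 − 0.335 × 32.5) / 0.665 = (26.5150 − 10.8875) / 0.665 = 15.6275 / 0.665 = 23.500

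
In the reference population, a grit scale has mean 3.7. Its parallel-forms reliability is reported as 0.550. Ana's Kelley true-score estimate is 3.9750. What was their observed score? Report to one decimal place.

4.2

T̂ = ρX + (1 − ρ)μ  ⇒  X = (T̂ − (1 − ρ)μ) / ρ
X = (3.9750 − 0.450 × 3.7) / 0.550 = (3.9750 − 1.6650) / 0.550 = 2.3100 / 0.550 = 4.200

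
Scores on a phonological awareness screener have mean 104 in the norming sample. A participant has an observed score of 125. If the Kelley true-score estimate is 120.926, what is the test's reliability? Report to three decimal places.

T̂ = ρX + (1 − ρ)μ  ⇒  T̂ − μ = ρ(X − μ)
ρ = (T̂ − μ)/(X − μ) = (120.926 − 104) / (125 − 104) = 16.926 / 21.0 = 0.80600

0.806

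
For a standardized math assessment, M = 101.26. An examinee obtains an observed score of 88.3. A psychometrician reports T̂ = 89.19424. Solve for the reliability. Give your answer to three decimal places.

0.931

T̂ = ρX + (1 − ρ)μ  ⇒  T̂ − μ = ρ(X − μ)
ρ = (T̂ − μ)/(X − μ) = (89.19424 − 101.26) / (88.3 − 101.26) = -12.06576 / -12.96 = 0.93100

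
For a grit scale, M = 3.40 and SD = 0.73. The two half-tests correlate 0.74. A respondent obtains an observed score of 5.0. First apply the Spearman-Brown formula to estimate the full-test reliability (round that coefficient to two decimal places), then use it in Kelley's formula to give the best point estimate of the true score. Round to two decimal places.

4.76

Spearman-Brown: ρ = 2r/(1 + r) = 2(0.74)/(1 + 0.74) = 1.480/1.74 = 0.8506 → 0.85
T̂ = ρX + (1 − ρ)μ
  = 0.85 × 5.0 + 0.15 × 3.40
  = 4.250 + 0.5100
  = 4.760
  ≈ 4.76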